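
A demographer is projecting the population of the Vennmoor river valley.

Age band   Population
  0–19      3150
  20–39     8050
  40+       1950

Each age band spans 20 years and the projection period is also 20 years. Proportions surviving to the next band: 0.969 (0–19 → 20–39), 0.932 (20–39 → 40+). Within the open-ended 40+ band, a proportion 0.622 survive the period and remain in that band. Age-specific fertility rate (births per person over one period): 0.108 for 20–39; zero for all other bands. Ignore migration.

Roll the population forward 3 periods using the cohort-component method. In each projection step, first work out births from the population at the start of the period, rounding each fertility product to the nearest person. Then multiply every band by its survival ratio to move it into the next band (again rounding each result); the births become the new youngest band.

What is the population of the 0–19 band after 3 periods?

91

— Period 1 —
Births: 8050 × 0.108 = 869
20–39: 3150 × 0.969 = 3052
40+: 8050 × 0.932 + 1950 × 0.622 = 7503 + 1213 = 8716
Giving 869 / 3052 / 8716.
— Period 2 —
Births: 3052 × 0.108 = 330
20–39: 869 × 0.969 = 842
40+: 3052 × 0.932 + 8716 × 0.622 = 2844 + 5421 = 8265
Giving 330 / 842 / 8265.
— Period 3 —
Births: 842 × 0.108 = 91
20–39: 330 × 0.969 = 320
40+: 842 × 0.932 + 8265 × 0.622 = 785 + 5141 = 5926
Giving 91 / 320 / 5926.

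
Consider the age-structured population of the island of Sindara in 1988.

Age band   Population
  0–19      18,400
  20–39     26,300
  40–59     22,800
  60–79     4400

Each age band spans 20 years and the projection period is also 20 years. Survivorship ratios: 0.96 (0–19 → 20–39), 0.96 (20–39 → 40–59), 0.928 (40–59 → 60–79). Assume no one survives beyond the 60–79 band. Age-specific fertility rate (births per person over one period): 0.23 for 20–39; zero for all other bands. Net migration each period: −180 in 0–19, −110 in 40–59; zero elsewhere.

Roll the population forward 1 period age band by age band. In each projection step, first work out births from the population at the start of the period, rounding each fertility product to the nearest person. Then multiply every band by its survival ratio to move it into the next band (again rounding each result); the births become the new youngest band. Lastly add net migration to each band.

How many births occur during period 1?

6049

[period 1]
Births: 26300 * 0.23 = 6049
20–39: 18400 * 0.96 = 17664
40–59: 26300 * 0.96 = 25248
60–79: 22800 * 0.928 = 21158
Net migration: 0–19 − 180 → 5869; 40–59 − 110 → 25138
Population now: 0–19=5869, 20–39=17664, 40–59=25138, 60–79=21158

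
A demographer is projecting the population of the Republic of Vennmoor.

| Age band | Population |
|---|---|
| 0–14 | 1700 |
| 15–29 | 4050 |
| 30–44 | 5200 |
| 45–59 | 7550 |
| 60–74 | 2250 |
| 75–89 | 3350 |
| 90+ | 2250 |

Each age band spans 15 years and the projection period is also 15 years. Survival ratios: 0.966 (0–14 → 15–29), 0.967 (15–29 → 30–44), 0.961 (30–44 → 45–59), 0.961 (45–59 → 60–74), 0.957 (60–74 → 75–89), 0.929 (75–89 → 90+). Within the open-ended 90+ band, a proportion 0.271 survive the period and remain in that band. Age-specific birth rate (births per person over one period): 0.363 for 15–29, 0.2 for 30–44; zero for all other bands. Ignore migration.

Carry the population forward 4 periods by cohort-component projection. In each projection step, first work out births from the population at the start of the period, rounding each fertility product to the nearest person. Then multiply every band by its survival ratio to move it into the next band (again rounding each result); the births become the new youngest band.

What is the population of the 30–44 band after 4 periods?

1288

Call the groups 1 to 7, youngest first.
— Period 1 —
Births: 4050 × 0.363 = 1470 ; 5200 × 0.2 = 1040 ⇒ total 2510
Group 2: 1700 × 0.966 = 1642
Group 3: 4050 × 0.967 = 3916
Group 4: 5200 × 0.961 = 4997
Group 5: 7550 × 0.961 = 7256
Group 6: 2250 × 0.957 = 2153
Group 7: 3350 × 0.929 + 2250 × 0.271 = 3112 + 610 = 3722
End of period: [2510, 1642, 3916, 4997, 7256, 2153, 3722]
— Period 2 —
Births: 1642 × 0.363 = 596 ; 3916 × 0.2 = 783 ⇒ total 1379
Group 2: 2510 × 0.966 = 2425
Group 3: 1642 × 0.967 = 1588
Group 4: 3916 × 0.961 = 3763
Group 5: 4997 × 0.961 = 4802
Group 6: 7256 × 0.957 = 6944
Group 7: 2153 × 0.929 + 3722 × 0.271 = 2000 + 1009 = 3009
End of period: [1379, 2425, 1588, 3763, 4802, 6944, 3009]
— Period 3 —
Births: 2425 × 0.363 = 880 ; 1588 × 0.2 = 318 ⇒ total 1198
Group 2: 1379 × 0.966 = 1332
Group 3: 2425 × 0.967 = 2345
Group 4: 1588 × 0.961 = 1526
Group 5: 3763 × 0.961 = 3616
Group 6: 4802 × 0.957 = 4596
Group 7: 6944 × 0.929 + 3009 × 0.271 = 6451 + 815 = 7266
End of period: [1198, 1332, 2345, 1526, 3616, 4596, 7266]
— Period 4 —
Births: 1332 × 0.363 = 484 ; 2345 × 0.2 = 469 ⇒ total 953
Group 2: 1198 × 0.966 = 1157
Group 3: 1332 × 0.967 = 1288
Group 4: 2345 × 0.961 = 2254
Group 5: 1526 × 0.961 = 1466
Group 6: 3616 × 0.957 = 3461
Group 7: 4596 × 0.929 + 7266 × 0.271 = 4270 + 1969 = 6239
End of period: [953, 1157, 1288, 2254, 1466, 3461, 6239]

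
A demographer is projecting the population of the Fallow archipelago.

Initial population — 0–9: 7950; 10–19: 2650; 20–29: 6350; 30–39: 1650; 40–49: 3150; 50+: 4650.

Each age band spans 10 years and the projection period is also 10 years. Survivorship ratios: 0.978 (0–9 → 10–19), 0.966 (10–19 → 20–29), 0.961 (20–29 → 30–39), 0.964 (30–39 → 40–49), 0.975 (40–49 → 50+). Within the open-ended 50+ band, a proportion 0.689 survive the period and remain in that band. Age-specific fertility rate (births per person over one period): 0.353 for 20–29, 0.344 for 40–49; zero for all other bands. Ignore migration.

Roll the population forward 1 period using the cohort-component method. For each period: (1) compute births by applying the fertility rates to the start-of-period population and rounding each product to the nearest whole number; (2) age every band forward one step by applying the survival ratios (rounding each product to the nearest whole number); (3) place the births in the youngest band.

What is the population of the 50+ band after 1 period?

Period 1:
Births: 6350 * 0.353 = 2242  |  3150 * 0.344 = 1084 — total 3326
10–19: 7950 * 0.978 = 7775
20–29: 2650 * 0.966 = 2560
30–39: 6350 * 0.961 = 6102
40–49: 1650 * 0.964 = 1591
50+: 3150 * 0.975 + 4650 * 0.689 = 3071 + 3204 = 6275
Giving 3326 / 7775 / 2560 / 6102 / 1591 / 6275.

6275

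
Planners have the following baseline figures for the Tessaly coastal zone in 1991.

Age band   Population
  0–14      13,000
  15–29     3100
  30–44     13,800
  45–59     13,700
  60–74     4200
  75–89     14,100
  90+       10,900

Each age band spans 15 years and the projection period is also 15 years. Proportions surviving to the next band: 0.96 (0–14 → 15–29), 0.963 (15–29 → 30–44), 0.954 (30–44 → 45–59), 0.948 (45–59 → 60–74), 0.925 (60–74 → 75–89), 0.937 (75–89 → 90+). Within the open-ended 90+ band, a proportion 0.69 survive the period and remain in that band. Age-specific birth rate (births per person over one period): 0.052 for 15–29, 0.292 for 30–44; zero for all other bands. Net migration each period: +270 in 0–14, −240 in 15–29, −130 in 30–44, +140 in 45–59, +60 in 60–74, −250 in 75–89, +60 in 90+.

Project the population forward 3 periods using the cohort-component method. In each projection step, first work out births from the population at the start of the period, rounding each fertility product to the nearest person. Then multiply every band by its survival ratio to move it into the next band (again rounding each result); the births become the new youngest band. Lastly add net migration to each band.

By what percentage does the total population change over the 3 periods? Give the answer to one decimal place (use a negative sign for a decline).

-20.3

(Bands numbered youngest = 1 to oldest = 7.)
[period 1]
Births: 3100 * 0.052 = 161, 13800 * 0.292 = 4030 — total 4191
Band 2: 13000 * 0.96 = 12480
Band 3: 3100 * 0.963 = 2985
Band 4: 13800 * 0.954 = 13165
Band 5: 13700 * 0.948 = 12988
Band 6: 4200 * 0.925 = 3885
Band 7: 14100 * 0.937 + 10900 * 0.69 = 13212 + 7521 = 20733
Net migration: Band 1 + 270 → 4461; Band 2 − 240 → 12240; Band 3 − 130 → 2855; Band 4 + 140 → 13305; Band 5 + 60 → 13048; Band 6 − 250 → 3635; Band 7 + 60 → 20793
→ [4461, 12240, 2855, 13305, 13048, 3635, 20793]
[period 2]
Births: 12240 * 0.052 = 636, 2855 * 0.292 = 834 — total 1470
Band 2: 4461 * 0.96 = 4283
Band 3: 12240 * 0.963 = 11787
Band 4: 2855 * 0.954 = 2724
Band 5: 13305 * 0.948 = 12613
Band 6: 13048 * 0.925 = 12069
Band 7: 3635 * 0.937 + 20793 * 0.69 = 3406 + 14347 = 17753
Net migration: Band 1 + 270 → 1740; Band 2 − 240 → 4043; Band 3 − 130 → 11657; Band 4 + 140 → 2864; Band 5 + 60 → 12673; Band 6 − 250 → 11819; Band 7 + 60 → 17813
→ [1740, 4043, 11657, 2864, 12673, 11819, 17813]
[period 3]
Births: 4043 * 0.052 = 210, 11657 * 0.292 = 3404 — total 3614
Band 2: 1740 * 0.96 = 1670
Band 3: 4043 * 0.963 = 3893
Band 4: 11657 * 0.954 = 11121
Band 5: 2864 * 0.948 = 2715
Band 6: 12673 * 0.925 = 11723
Band 7: 11819 * 0.937 + 17813 * 0.69 = 11074 + 12291 = 23365
Net migration: Band 1 + 270 → 3884; Band 2 − 240 → 1430; Band 3 − 130 → 3763; Band 4 + 140 → 11261; Band 5 + 60 → 2775; Band 6 − 250 → 11473; Band 7 + 60 → 23425
→ [3884, 1430, 3763, 11261, 2775, 11473, 23425]
Total: 72800 → 58011; change = -14789; percentage change = -20.3%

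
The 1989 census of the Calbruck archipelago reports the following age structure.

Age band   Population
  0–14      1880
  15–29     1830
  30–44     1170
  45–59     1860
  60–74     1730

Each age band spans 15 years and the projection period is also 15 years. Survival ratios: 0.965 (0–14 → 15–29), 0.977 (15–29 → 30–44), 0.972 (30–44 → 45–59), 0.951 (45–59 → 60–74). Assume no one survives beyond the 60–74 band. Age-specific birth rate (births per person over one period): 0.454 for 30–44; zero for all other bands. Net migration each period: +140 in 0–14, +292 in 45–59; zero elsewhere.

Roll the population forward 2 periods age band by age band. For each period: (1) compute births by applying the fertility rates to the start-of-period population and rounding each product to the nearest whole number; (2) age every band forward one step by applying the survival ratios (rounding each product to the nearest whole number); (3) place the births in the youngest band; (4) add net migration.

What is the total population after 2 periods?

6761

— Period 1 —
Births: 1170 × 0.454 = 531
15–29: 1880 × 0.965 = 1814
30–44: 1830 × 0.977 = 1788
45–59: 1170 × 0.972 = 1137
60–74: 1860 × 0.951 = 1769
Net migration: 0–14 + 140 → 671; 45–59 + 292 → 1429
Population now: 0–14=671, 15–29=1814, 30–44=1788, 45–59=1429, 60–74=1769
— Period 2 —
Births: 1788 × 0.454 = 812
15–29: 671 × 0.965 = 648
30–44: 1814 × 0.977 = 1772
45–59: 1788 × 0.972 = 1738
60–74: 1429 × 0.951 = 1359
Net migration: 0–14 + 140 → 952; 45–59 + 292 → 2030
Population now: 0–14=952, 15–29=648, 30–44=1772, 45–59=2030, 60–74=1359
Total after period 2: 952 + 648 + 1772 + 2030 + 1359 = 6761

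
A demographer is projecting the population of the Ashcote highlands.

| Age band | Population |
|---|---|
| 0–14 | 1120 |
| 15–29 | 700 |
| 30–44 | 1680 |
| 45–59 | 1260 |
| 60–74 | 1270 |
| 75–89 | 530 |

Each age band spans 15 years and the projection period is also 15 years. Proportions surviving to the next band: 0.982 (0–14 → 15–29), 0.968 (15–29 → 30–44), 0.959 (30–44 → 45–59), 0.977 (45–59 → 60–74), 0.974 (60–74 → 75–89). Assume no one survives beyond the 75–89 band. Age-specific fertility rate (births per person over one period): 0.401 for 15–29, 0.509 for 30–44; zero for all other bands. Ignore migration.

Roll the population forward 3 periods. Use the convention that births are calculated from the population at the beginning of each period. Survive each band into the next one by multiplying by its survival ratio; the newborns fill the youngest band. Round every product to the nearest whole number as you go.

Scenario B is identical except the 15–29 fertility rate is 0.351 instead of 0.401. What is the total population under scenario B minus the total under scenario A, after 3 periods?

Period 1:
Births: 700 × 0.401 = 281, 1680 × 0.509 = 855 — total 1136
15–29: 1120 × 0.982 = 1100
30–44: 700 × 0.968 = 678
45–59: 1680 × 0.959 = 1611
60–74: 1260 × 0.977 = 1231
75–89: 1270 × 0.974 = 1237
End of period: [1136, 1100, 678, 1611, 1231, 1237]
Period 2:
Births: 1100 × 0.401 = 441, 678 × 0.509 = 345 — total 786
15–29: 1136 × 0.982 = 1116
30–44: 1100 × 0.968 = 1065
45–59: 678 × 0.959 = 650
60–74: 1611 × 0.977 = 1574
75–89: 1231 × 0.974 = 1199
End of period: [786, 1116, 1065, 650, 1574, 1199]
Period 3:
Births: 1116 × 0.401 = 448, 1065 × 0.509 = 542 — total 990
15–29: 786 × 0.982 = 772
30–44: 1116 × 0.968 = 1080
45–59: 1065 × 0.959 = 1021
60–74: 650 × 0.977 = 635
75–89: 1574 × 0.974 = 1533
End of period: [990, 772, 1080, 1021, 635, 1533]
Scenario A total after 3 periods: 6031
Scenario B projection —
Period 1:
Births: 700 × 0.351 = 246, 1680 × 0.509 = 855 — total 1101
15–29: 1120 × 0.982 = 1100
30–44: 700 × 0.968 = 678
45–59: 1680 × 0.959 = 1611
60–74: 1260 × 0.977 = 1231
75–89: 1270 × 0.974 = 1237
End of period: [1101, 1100, 678, 1611, 1231, 1237]
Period 2:
Births: 1100 × 0.351 = 386, 678 × 0.509 = 345 — total 731
15–29: 1101 × 0.982 = 1081
30–44: 1100 × 0.968 = 1065
45–59: 678 × 0.959 = 650
60–74: 1611 × 0.977 = 1574
75–89: 1231 × 0.974 = 1199
End of period: [731, 1081, 1065, 650, 1574, 1199]
Period 3:
Births: 1081 × 0.351 = 379, 1065 × 0.509 = 542 — total 921
15–29: 731 × 0.982 = 718
30–44: 1081 × 0.968 = 1046
45–59: 1065 × 0.959 = 1021
60–74: 650 × 0.977 = 635
75–89: 1574 × 0.974 = 1533
End of period: [921, 718, 1046, 1021, 635, 1533]
Scenario B total after 3 periods: 5874
Difference B − A = 5874 − 6031 = -157

-157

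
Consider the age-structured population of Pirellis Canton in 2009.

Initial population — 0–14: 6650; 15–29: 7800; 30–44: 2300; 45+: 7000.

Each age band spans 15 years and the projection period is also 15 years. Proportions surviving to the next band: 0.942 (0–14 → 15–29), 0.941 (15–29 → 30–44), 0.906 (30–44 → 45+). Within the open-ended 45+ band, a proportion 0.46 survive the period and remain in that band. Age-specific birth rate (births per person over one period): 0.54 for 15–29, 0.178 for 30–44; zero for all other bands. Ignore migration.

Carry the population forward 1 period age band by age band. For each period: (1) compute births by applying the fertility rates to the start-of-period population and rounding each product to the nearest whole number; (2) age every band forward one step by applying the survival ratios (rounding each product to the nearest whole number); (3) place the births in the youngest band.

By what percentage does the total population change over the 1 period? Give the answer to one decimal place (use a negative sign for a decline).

-0.9

Period 1.
Births: 7800 × 0.54 = 4212, 2300 × 0.178 = 409 → 4621
15–29: 6650 × 0.942 = 6264
30–44: 7800 × 0.941 = 7340
45+: 2300 × 0.906 + 7000 × 0.46 = 2084 + 3220 = 5304
Giving 4621 / 6264 / 7340 / 5304.
Total: 23750 → 23529; change = -221; percentage change = -0.9%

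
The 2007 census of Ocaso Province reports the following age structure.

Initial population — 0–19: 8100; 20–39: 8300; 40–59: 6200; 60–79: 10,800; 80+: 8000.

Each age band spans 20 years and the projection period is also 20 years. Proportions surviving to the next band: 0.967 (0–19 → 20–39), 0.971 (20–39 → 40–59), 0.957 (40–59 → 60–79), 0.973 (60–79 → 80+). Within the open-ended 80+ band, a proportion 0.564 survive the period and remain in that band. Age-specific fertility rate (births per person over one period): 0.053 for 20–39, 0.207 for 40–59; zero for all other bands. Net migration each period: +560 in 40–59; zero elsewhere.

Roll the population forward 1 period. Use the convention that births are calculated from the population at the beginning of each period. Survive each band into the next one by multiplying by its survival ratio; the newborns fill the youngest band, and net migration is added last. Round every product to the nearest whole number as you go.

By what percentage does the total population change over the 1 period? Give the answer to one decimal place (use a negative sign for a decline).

-5.5

Period 1:
Births: 8300 * 0.053 = 440, 6200 * 0.207 = 1283 ⇒ total 1723
20–39: 8100 * 0.967 = 7833
40–59: 8300 * 0.971 = 8059
60–79: 6200 * 0.957 = 5933
80+: 10800 * 0.973 + 8000 * 0.564 = 10508 + 4512 = 15020
Net migration: 40–59 + 560 → 8619
→ [1723, 7833, 8619, 5933, 15020]
Total: 41400 → 39128; change = -2272; percentage change = -5.5%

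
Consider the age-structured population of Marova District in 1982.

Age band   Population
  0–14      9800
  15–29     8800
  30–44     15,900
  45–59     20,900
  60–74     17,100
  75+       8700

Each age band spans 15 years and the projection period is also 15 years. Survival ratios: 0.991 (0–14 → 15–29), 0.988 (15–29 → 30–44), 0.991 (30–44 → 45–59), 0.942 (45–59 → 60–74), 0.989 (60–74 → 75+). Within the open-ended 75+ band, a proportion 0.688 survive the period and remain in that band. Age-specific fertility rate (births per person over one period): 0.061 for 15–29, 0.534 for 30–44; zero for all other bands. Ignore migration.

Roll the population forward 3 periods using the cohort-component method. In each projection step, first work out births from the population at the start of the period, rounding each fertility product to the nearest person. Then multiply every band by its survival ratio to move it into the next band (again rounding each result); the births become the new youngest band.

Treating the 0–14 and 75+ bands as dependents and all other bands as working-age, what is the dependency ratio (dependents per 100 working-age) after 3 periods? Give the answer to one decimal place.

140.9

Let group 1 be 0–14 through group 6 = 75+.
Period 1.
Births: 8800 × 0.061 = 537  |  15900 × 0.534 = 8491 → 9028
Group 2: 9800 × 0.991 = 9712
Group 3: 8800 × 0.988 = 8694
Group 4: 15900 × 0.991 = 15757
Group 5: 20900 × 0.942 = 19688
Group 6: 17100 × 0.989 + 8700 × 0.688 = 16912 + 5986 = 22898
Population now: 0–14=9028, 15–29=9712, 30–44=8694, 45–59=15757, 60–74=19688, 75+=22898
Period 2.
Births: 9712 × 0.061 = 592  |  8694 × 0.534 = 4643 → 5235
Group 2: 9028 × 0.991 = 8947
Group 3: 9712 × 0.988 = 9595
Group 4: 8694 × 0.991 = 8616
Group 5: 15757 × 0.942 = 14843
Group 6: 19688 × 0.989 + 22898 × 0.688 = 19471 + 15754 = 35225
Population now: 0–14=5235, 15–29=8947, 30–44=9595, 45–59=8616, 60–74=14843, 75+=35225
Period 3.
Births: 8947 × 0.061 = 546  |  9595 × 0.534 = 5124 → 5670
Group 2: 5235 × 0.991 = 5188
Group 3: 8947 × 0.988 = 8840
Group 4: 9595 × 0.991 = 9509
Group 5: 8616 × 0.942 = 8116
Group 6: 14843 × 0.989 + 35225 × 0.688 = 14680 + 24235 = 38915
Population now: 0–14=5670, 15–29=5188, 30–44=8840, 45–59=9509, 60–74=8116, 75+=38915
Dependents (band 0–14 + band 75+) = 5670 + 38915 = 44585; working-age = 31653; ratio = 44585/31653 × 100 = 140.9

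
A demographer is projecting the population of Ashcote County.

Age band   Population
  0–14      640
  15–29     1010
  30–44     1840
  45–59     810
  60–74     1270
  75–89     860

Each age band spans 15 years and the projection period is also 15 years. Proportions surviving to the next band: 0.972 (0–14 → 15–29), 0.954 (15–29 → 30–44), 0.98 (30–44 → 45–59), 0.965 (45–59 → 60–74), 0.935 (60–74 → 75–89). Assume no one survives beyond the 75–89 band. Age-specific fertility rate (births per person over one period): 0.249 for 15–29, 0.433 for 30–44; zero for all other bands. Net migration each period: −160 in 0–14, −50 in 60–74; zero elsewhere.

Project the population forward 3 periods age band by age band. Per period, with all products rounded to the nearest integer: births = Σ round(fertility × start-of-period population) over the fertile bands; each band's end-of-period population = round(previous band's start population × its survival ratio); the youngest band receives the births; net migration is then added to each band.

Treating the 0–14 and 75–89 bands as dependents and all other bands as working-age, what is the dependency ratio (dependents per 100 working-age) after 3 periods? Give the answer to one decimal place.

Call the bands 1 to 6, youngest first.
Period 1:
Births: 1010 × 0.249 = 251, 1840 × 0.433 = 797 → total 1048
Band 2: 640 × 0.972 = 622
Band 3: 1010 × 0.954 = 964
Band 4: 1840 × 0.98 = 1803
Band 5: 810 × 0.965 = 782
Band 6: 1270 × 0.935 = 1187
Net migration: Band 1 − 160 → 888; Band 5 − 50 → 732
Giving 888 / 622 / 964 / 1803 / 732 / 1187.
Period 2:
Births: 622 × 0.249 = 155, 964 × 0.433 = 417 → total 572
Band 2: 888 × 0.972 = 863
Band 3: 622 × 0.954 = 593
Band 4: 964 × 0.98 = 945
Band 5: 1803 × 0.965 = 1740
Band 6: 732 × 0.935 = 684
Net migration: Band 1 − 160 → 412; Band 5 − 50 → 1690
Giving 412 / 863 / 593 / 945 / 1690 / 684.
Period 3:
Births: 863 × 0.249 = 215, 593 × 0.433 = 257 → total 472
Band 2: 412 × 0.972 = 400
Band 3: 863 × 0.954 = 823
Band 4: 593 × 0.98 = 581
Band 5: 945 × 0.965 = 912
Band 6: 1690 × 0.935 = 1580
Net migration: Band 1 − 160 → 312; Band 5 − 50 → 862
Giving 312 / 400 / 823 / 581 / 862 / 1580.
Dependents (band 0–14 + band 75–89) = 312 + 1580 = 1892; working-age = 2666; ratio = 1892/2666 × 100 = 71.0

71.0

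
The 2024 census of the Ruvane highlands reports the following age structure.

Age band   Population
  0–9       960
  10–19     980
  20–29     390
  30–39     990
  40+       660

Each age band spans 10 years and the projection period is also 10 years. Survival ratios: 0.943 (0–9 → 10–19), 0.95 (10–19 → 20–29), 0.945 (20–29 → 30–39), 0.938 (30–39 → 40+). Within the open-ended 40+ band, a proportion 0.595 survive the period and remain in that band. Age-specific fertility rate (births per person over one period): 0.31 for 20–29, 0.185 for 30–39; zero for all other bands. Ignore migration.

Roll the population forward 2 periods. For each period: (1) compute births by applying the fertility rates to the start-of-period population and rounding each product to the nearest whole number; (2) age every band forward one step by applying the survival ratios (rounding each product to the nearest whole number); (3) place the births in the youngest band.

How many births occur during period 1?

304

[period 1]
Births: 390 × 0.31 = 121, 990 × 0.185 = 183 — total 304
10–19: 960 × 0.943 = 905
20–29: 980 × 0.95 = 931
30–39: 390 × 0.945 = 369
40+: 990 × 0.938 + 660 × 0.595 = 929 + 393 = 1322
→ [304, 905, 931, 369, 1322]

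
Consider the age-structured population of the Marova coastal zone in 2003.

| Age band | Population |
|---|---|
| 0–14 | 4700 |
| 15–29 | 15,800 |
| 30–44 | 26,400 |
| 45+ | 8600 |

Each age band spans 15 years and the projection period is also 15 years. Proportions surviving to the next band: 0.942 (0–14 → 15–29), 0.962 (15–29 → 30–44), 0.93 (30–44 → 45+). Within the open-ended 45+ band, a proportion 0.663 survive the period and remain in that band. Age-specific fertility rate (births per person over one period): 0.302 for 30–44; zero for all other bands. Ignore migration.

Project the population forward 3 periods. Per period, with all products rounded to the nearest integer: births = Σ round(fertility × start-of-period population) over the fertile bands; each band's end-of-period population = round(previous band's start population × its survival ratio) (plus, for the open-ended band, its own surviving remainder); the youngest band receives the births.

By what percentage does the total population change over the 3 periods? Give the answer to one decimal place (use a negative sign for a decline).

— Period 1 —
Births: 26400 * 0.302 = 7973
15–29: 4700 * 0.942 = 4427
30–44: 15800 * 0.962 = 15200
45+: 26400 * 0.93 + 8600 * 0.663 = 24552 + 5702 = 30254
Giving 7973 / 4427 / 15200 / 30254.
— Period 2 —
Births: 15200 * 0.302 = 4590
15–29: 7973 * 0.942 = 7511
30–44: 4427 * 0.962 = 4259
45+: 15200 * 0.93 + 30254 * 0.663 = 14136 + 20058 = 34194
Giving 4590 / 7511 / 4259 / 34194.
— Period 3 —
Births: 4259 * 0.302 = 1286
15–29: 4590 * 0.942 = 4324
30–44: 7511 * 0.962 = 7226
45+: 4259 * 0.93 + 34194 * 0.663 = 3961 + 22671 = 26632
Giving 1286 / 4324 / 7226 / 26632.
Total: 55500 → 39468; change = -16032; percentage change = -28.9%

-28.9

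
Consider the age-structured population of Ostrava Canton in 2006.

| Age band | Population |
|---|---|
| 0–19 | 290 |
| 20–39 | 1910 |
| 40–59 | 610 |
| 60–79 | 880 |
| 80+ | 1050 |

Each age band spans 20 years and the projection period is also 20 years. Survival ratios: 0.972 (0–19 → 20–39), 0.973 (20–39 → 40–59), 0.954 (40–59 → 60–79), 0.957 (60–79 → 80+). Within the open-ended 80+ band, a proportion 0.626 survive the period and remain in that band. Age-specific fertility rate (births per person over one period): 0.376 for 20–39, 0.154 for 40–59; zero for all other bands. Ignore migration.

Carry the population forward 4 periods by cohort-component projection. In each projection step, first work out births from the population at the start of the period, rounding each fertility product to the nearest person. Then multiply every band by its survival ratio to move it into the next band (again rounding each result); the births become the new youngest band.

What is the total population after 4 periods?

3593

After projecting period 1:
Births: 1910 × 0.376 = 718  |  610 × 0.154 = 94 → total 812
20–39: 290 × 0.972 = 282
40–59: 1910 × 0.973 = 1858
60–79: 610 × 0.954 = 582
80+: 880 × 0.957 + 1050 × 0.626 = 842 + 657 = 1499
Giving 812 / 282 / 1858 / 582 / 1499.
After projecting period 2:
Births: 282 × 0.376 = 106  |  1858 × 0.154 = 286 → total 392
20–39: 812 × 0.972 = 789
40–59: 282 × 0.973 = 274
60–79: 1858 × 0.954 = 1773
80+: 582 × 0.957 + 1499 × 0.626 = 557 + 938 = 1495
Giving 392 / 789 / 274 / 1773 / 1495.
After projecting period 3:
Births: 789 × 0.376 = 297  |  274 × 0.154 = 42 → total 339
20–39: 392 × 0.972 = 381
40–59: 789 × 0.973 = 768
60–79: 274 × 0.954 = 261
80+: 1773 × 0.957 + 1495 × 0.626 = 1697 + 936 = 2633
Giving 339 / 381 / 768 / 261 / 2633.
After projecting period 4:
Births: 381 × 0.376 = 143  |  768 × 0.154 = 118 → total 261
20–39: 339 × 0.972 = 330
40–59: 381 × 0.973 = 371
60–79: 768 × 0.954 = 733
80+: 261 × 0.957 + 2633 × 0.626 = 250 + 1648 = 1898
Giving 261 / 330 / 371 / 733 / 1898.
Total after period 4: 261 + 330 + 371 + 733 + 1898 = 3593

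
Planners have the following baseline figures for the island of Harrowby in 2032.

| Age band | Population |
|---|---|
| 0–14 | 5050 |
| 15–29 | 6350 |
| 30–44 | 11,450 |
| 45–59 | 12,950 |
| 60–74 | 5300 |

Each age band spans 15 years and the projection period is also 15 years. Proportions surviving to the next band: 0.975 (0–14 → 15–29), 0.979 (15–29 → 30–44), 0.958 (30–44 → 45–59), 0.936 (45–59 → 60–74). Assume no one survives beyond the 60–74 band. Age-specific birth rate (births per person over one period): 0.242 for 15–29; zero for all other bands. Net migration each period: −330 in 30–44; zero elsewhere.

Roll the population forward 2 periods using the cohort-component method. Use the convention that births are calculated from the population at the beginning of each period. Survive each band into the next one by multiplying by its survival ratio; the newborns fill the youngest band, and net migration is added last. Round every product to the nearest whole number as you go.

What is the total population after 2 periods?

23089

Period 1.
Births: 6350 × 0.242 = 1537
15–29: 5050 × 0.975 = 4924
30–44: 6350 × 0.979 = 6217
45–59: 11450 × 0.958 = 10969
60–74: 12950 × 0.936 = 12121
Net migration: 30–44 − 330 → 5887
Giving 1537 / 4924 / 5887 / 10969 / 12121.
Period 2.
Births: 4924 × 0.242 = 1192
15–29: 1537 × 0.975 = 1499
30–44: 4924 × 0.979 = 4821
45–59: 5887 × 0.958 = 5640
60–74: 10969 × 0.936 = 10267
Net migration: 30–44 − 330 → 4491
Giving 1192 / 1499 / 4491 / 5640 / 10267.
Total after period 2: 1192 + 1499 + 4491 + 5640 + 10267 = 23089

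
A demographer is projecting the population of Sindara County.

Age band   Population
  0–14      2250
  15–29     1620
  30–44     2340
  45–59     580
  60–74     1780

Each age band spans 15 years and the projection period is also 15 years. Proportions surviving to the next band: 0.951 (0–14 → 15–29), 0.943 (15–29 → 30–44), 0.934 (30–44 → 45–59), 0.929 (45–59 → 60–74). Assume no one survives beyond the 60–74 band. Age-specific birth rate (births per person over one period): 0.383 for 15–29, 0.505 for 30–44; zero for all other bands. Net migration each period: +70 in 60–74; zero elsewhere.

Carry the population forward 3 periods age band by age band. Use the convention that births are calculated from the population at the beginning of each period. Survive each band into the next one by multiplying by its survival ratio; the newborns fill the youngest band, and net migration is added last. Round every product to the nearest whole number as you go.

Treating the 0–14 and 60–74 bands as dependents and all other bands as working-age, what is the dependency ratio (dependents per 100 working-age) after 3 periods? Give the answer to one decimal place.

(Bands numbered youngest = 1 to oldest = 5.)
Period 1:
Births: 1620 * 0.383 = 620  |  2340 * 0.505 = 1182 → 1802
Band 2: 2250 * 0.951 = 2140
Band 3: 1620 * 0.943 = 1528
Band 4: 2340 * 0.934 = 2186
Band 5: 580 * 0.929 = 539
Net migration: Band 5 + 70 → 609
Giving 1802 / 2140 / 1528 / 2186 / 609.
Period 2:
Births: 2140 * 0.383 = 820  |  1528 * 0.505 = 772 → 1592
Band 2: 1802 * 0.951 = 1714
Band 3: 2140 * 0.943 = 2018
Band 4: 1528 * 0.934 = 1427
Band 5: 2186 * 0.929 = 2031
Net migration: Band 5 + 70 → 2101
Giving 1592 / 1714 / 2018 / 1427 / 2101.
Period 3:
Births: 1714 * 0.383 = 656  |  2018 * 0.505 = 1019 → 1675
Band 2: 1592 * 0.951 = 1514
Band 3: 1714 * 0.943 = 1616
Band 4: 2018 * 0.934 = 1885
Band 5: 1427 * 0.929 = 1326
Net migration: Band 5 + 70 → 1396
Giving 1675 / 1514 / 1616 / 1885 / 1396.
Dependents (band 0–14 + band 60–74) = 1675 + 1396 = 3071; working-age = 5015; ratio = 3071/5015 × 100 = 61.2

61.2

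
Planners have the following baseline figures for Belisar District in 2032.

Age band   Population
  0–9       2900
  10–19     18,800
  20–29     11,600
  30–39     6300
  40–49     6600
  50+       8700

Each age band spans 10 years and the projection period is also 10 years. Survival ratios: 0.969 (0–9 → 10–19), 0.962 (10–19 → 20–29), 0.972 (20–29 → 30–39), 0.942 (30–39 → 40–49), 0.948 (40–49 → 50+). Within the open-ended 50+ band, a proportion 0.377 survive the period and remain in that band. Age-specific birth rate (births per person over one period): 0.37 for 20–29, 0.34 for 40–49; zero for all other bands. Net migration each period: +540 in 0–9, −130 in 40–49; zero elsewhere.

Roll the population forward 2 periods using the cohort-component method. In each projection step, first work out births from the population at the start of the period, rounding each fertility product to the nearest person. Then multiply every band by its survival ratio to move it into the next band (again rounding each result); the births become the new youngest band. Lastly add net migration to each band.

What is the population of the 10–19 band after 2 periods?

Let band 1 be 0–9 through band 6 = 50+.
— Period 1 —
Births: 11600 * 0.37 = 4292 ; 6600 * 0.34 = 2244 → 6536
Band 2: 2900 * 0.969 = 2810
Band 3: 18800 * 0.962 = 18086
Band 4: 11600 * 0.972 = 11275
Band 5: 6300 * 0.942 = 5935
Band 6: 6600 * 0.948 + 8700 * 0.377 = 6257 + 3280 = 9537
Net migration: Band 1 + 540 → 7076; Band 5 − 130 → 5805
Giving 7076 / 2810 / 18086 / 11275 / 5805 / 9537.
— Period 2 —
Births: 18086 * 0.37 = 6692 ; 5805 * 0.34 = 1974 → 8666
Band 2: 7076 * 0.969 = 6857
Band 3: 2810 * 0.962 = 2703
Band 4: 18086 * 0.972 = 17580
Band 5: 11275 * 0.942 = 10621
Band 6: 5805 * 0.948 + 9537 * 0.377 = 5503 + 3595 = 9098
Net migration: Band 1 + 540 → 9206; Band 5 − 130 → 10491
Giving 9206 / 6857 / 2703 / 17580 / 10491 / 9098.

6857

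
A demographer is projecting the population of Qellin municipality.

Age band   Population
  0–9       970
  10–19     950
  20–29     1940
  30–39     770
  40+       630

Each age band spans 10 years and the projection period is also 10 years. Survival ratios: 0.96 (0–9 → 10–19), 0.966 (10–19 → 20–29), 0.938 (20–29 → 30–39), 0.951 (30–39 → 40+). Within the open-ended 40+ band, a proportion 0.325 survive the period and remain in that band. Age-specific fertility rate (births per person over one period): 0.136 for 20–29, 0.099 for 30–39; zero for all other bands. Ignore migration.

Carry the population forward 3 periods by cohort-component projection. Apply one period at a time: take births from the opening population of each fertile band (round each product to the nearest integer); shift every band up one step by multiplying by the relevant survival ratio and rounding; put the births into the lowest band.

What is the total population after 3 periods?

After projecting period 1:
Births: 1940 × 0.136 = 264, 770 × 0.099 = 76 ⇒ total 340
10–19: 970 × 0.96 = 931
20–29: 950 × 0.966 = 918
30–39: 1940 × 0.938 = 1820
40+: 770 × 0.951 + 630 × 0.325 = 732 + 205 = 937
→ [340, 931, 918, 1820, 937]
After projecting period 2:
Births: 918 × 0.136 = 125, 1820 × 0.099 = 180 ⇒ total 305
10–19: 340 × 0.96 = 326
20–29: 931 × 0.966 = 899
30–39: 918 × 0.938 = 861
40+: 1820 × 0.951 + 937 × 0.325 = 1731 + 305 = 2036
→ [305, 326, 899, 861, 2036]
After projecting period 3:
Births: 899 × 0.136 = 122, 861 × 0.099 = 85 ⇒ total 207
10–19: 305 × 0.96 = 293
20–29: 326 × 0.966 = 315
30–39: 899 × 0.938 = 843
40+: 861 × 0.951 + 2036 × 0.325 = 819 + 662 = 1481
→ [207, 293, 315, 843, 1481]
Total after period 3: 207 + 293 + 315 + 843 + 1481 = 3139

3139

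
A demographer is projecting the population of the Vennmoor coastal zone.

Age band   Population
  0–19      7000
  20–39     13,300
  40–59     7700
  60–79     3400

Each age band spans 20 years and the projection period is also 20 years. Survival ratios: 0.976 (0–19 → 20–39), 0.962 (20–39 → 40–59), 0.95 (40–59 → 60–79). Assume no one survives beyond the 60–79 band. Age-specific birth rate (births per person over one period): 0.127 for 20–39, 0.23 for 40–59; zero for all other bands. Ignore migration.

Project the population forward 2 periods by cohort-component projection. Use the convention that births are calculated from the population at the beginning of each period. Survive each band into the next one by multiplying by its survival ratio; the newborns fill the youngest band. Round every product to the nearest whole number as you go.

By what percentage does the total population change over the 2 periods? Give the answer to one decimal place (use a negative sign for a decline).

(Groups numbered youngest = 1 to oldest = 4.)
[period 1]
Births: 13300 × 0.127 = 1689 ; 7700 × 0.23 = 1771 ⇒ total 3460
Group 2: 7000 × 0.976 = 6832
Group 3: 13300 × 0.962 = 12795
Group 4: 7700 × 0.95 = 7315
Giving 3460 / 6832 / 12795 / 7315.
[period 2]
Births: 6832 × 0.127 = 868 ; 12795 × 0.23 = 2943 ⇒ total 3811
Group 2: 3460 × 0.976 = 3377
Group 3: 6832 × 0.962 = 6572
Group 4: 12795 × 0.95 = 12155
Giving 3811 / 3377 / 6572 / 12155.
Total: 31400 → 25915; change = -5485; percentage change = -17.5%

-17.5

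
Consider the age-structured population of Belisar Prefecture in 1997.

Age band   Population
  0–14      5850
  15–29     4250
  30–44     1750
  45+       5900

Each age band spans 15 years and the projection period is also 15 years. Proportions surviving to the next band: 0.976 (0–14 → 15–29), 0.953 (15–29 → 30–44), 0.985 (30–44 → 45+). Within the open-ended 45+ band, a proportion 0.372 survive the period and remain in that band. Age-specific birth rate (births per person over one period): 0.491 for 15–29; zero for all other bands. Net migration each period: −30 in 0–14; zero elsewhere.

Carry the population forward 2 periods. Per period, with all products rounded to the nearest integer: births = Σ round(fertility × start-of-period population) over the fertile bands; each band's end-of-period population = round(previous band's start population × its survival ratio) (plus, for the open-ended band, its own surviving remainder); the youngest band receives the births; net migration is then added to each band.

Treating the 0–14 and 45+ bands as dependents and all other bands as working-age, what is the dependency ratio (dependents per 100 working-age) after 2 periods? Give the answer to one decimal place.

110.3

Let band 1 be 0–14 through band 4 = 45+.
After projecting period 1:
Births: 4250 * 0.491 = 2087
Band 2: 5850 * 0.976 = 5710
Band 3: 4250 * 0.953 = 4050
Band 4: 1750 * 0.985 + 5900 * 0.372 = 1724 + 2195 = 3919
Net migration: Band 1 − 30 → 2057
End of period: [2057, 5710, 4050, 3919]
After projecting period 2:
Births: 5710 * 0.491 = 2804
Band 2: 2057 * 0.976 = 2008
Band 3: 5710 * 0.953 = 5442
Band 4: 4050 * 0.985 + 3919 * 0.372 = 3989 + 1458 = 5447
Net migration: Band 1 − 30 → 2774
End of period: [2774, 2008, 5442, 5447]
Dependents (band 0–14 + band 45+) = 2774 + 5447 = 8221; working-age = 7450; ratio = 8221/7450 × 100 = 110.3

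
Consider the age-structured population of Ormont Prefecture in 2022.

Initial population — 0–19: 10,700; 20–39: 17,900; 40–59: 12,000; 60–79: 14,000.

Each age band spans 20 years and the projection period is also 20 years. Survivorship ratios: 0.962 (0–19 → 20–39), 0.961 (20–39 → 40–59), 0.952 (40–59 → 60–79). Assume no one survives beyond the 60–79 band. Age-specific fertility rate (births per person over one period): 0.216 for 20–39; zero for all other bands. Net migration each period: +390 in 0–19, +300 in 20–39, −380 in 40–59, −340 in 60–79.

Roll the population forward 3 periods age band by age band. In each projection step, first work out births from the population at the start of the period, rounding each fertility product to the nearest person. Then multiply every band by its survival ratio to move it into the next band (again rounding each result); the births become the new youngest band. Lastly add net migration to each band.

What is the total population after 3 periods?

17048

[period 1]
Births: 17900 × 0.216 = 3866
20–39: 10700 × 0.962 = 10293
40–59: 17900 × 0.961 = 17202
60–79: 12000 × 0.952 = 11424
Net migration: 0–19 + 390 → 4256; 20–39 + 300 → 10593; 40–59 − 380 → 16822; 60–79 − 340 → 11084
Giving 4256 / 10593 / 16822 / 11084.
[period 2]
Births: 10593 × 0.216 = 2288
20–39: 4256 × 0.962 = 4094
40–59: 10593 × 0.961 = 10180
60–79: 16822 × 0.952 = 16015
Net migration: 0–19 + 390 → 2678; 20–39 + 300 → 4394; 40–59 − 380 → 9800; 60–79 − 340 → 15675
Giving 2678 / 4394 / 9800 / 15675.
[period 3]
Births: 4394 × 0.216 = 949
20–39: 2678 × 0.962 = 2576
40–59: 4394 × 0.961 = 4223
60–79: 9800 × 0.952 = 9330
Net migration: 0–19 + 390 → 1339; 20–39 + 300 → 2876; 40–59 − 380 → 3843; 60–79 − 340 → 8990
Giving 1339 / 2876 / 3843 / 8990.
Total after period 3: 1339 + 2876 + 3843 + 8990 = 17048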